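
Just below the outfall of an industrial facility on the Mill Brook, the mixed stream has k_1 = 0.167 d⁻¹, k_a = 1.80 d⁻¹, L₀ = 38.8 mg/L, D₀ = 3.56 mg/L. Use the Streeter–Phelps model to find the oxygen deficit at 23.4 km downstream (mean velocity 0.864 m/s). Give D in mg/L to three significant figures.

D ≈ 3.53 mg/L

Travel time t = x/v = 23.4 km / (0.864 m/s) = 23400 m / 0.864 m/s = 27080 s = 0.3135 d.
k_1 L₀/(k_a−k_1) = 0.167×38.8/(1.80−0.167) = 6.480/1.633 = 3.968 mg/L.
e^(−k_1 t) = e^(−0.167×0.3135) = 0.9490; e^(−k_a t) = e^(−1.80×0.3135) = 0.5688.
D = 3.968 × (0.9490 − 0.5688) + 3.56 × 0.5688 = 1.509 + 2.025 = 3.534 mg/L.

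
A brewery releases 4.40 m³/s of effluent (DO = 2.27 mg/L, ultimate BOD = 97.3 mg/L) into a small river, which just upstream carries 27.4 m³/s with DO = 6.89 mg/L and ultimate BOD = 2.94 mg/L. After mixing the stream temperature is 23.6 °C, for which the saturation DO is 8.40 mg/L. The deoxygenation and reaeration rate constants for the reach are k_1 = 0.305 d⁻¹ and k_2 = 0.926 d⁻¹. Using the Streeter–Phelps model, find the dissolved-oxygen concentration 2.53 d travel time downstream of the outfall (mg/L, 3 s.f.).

DO ≈ 5.32 mg/L

Mixed DO = (27.4×6.89 + 4.40×2.27)/(27.4+4.40) = 198.8/31.80 = 6.251 mg/L.
Mixed L₀ = (27.4×2.94 + 4.40×97.3)/(31.80) = 508.7/31.80 = 16.00 mg/L.
Initial deficit D₀ = C_s − DO₀ = 8.40 − 6.251 = 2.149 mg/L.
D(2.53) = [0.305×16.00/(0.926−0.305)](e^(−0.305×2.53) − e^(−0.926×2.53)) + 2.149 e^(−0.926×2.53)
= 7.856 × (0.4622 − 0.09606) + 2.149 × 0.09606 = 3.083 mg/L.
DO = 8.40 − 3.083 = 5.317 mg/L.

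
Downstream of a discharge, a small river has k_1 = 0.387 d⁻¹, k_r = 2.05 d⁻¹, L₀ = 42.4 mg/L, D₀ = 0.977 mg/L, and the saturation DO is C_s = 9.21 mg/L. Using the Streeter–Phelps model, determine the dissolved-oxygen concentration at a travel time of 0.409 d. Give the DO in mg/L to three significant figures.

k_1 L₀/(k_r−k_1) = 0.387×42.4/(2.05−0.387) = 16.41/1.663 = 9.867 mg/L.
e^(−k_1 t) = e^(−0.387×0.4090) = 0.8536; e^(−k_r t) = e^(−2.05×0.4090) = 0.4324.
D = 9.867 × (0.8536 − 0.4324) + 0.977 × 0.4324 = 4.156 + 0.4224 = 4.579 mg/L.
DO = C_s − D = 9.21 − 4.579 = 4.631 mg/L.

DO ≈ 4.63 mg/L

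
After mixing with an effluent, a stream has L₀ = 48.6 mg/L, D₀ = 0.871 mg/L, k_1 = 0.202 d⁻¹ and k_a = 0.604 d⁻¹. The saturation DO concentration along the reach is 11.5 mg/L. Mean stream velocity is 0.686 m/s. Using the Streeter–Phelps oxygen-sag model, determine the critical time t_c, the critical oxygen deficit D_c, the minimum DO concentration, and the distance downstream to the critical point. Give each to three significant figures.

At the critical point dD/dt = 0, so k_1 L₀ e^(−k_1 t) = k_a D. Substituting D(t) from the Streeter–Phelps equation and solving for t gives
t_c = ln[(k_a/k_1)(1 − D₀(k_a−k_1)/(k_1 L₀))] / (k_a−k_1).
Here k_a−k_1 = 0.4020 d⁻¹ and 1 − D₀(k_a−k_1)/(k_1 L₀) = 1 − 0.871×0.4020/(0.202×48.6) = 0.9643, so
t_c = ln(2.990 × 0.9643) / 0.4020 = 1.059 / 0.4020 = 2.634 d.
L(t_c) = L₀ e^(−k_1 t_c) = 48.6 × 0.5874 = 28.55 mg/L, and at the critical point k_a D_c = k_1 L, so D_c = (0.202/0.604) × 28.55 = 9.547 mg/L.
Minimum DO = C_s − D_c = 11.5 − 9.547 = 1.953 mg/L.
x_c = v t_c = 0.686 m/s × 2.634 d × 86400 s/d = 156100 m ≈ 156 km.

t_c ≈ 2.63 d; D_c ≈ 9.55 mg/L; min DO ≈ 1.95 mg/L; x_c ≈ 156 km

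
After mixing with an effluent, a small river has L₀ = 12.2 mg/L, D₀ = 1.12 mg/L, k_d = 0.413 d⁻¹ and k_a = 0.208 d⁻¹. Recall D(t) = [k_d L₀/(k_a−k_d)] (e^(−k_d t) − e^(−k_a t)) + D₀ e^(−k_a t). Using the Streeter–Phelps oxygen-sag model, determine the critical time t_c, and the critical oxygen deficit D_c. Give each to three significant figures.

With k_a/k_d = 0.5036 and 1 − D₀(k_a−k_d)/(k_d L₀) = 1.046,
t_c = ln(0.5036 × 1.046) / (0.208 − 0.413) = ln(0.5266) / -0.2050 = -0.6413/-0.2050 = 3.129 d.
D_c = (k_d/k_a) L₀ e^(−k_d t_c) = (0.413/0.208) × 12.2 × e^(−0.413×3.129) = 1.986 × 12.2 × 0.2747 = 6.654 mg/L.

t_c ≈ 3.13 d; D_c ≈ 6.65 mg/L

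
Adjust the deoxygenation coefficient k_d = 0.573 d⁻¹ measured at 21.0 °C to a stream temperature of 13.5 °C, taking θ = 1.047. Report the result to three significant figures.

k_d(T₂) = k_d(T₁) · θ^(T₂−T₁) = 0.573 × 1.047^(13.5−21.0)
= 0.573 × 1.047^-7.50 = 0.573 × 0.7086 = 0.4060 d⁻¹.

k_d ≈ 0.406 d⁻¹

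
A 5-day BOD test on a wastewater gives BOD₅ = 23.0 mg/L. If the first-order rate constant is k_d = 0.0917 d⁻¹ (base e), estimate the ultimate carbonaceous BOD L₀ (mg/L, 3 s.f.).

BOD₅ = L₀(1 − e^(−5k_d)) ⇒ L₀ = BOD₅ / (1 − e^(−5×0.0917))
= 23.0 / (1 − 0.6322) = 23.0 / 0.3678 = 62.54 mg/L.

L₀ ≈ 62.5 mg/L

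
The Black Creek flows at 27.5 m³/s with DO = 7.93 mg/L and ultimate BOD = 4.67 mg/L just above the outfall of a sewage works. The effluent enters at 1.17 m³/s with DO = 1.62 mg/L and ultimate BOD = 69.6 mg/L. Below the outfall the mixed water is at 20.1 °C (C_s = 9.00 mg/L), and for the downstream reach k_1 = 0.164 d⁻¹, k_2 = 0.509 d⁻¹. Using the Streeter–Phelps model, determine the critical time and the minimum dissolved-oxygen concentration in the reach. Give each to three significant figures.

Mixed DO = (27.5×7.93 + 1.17×1.62)/(27.5+1.17) = 220.0/28.67 = 7.672 mg/L.
Mixed L₀ = (27.5×4.67 + 1.17×69.6)/(28.67) = 209.9/28.67 = 7.320 mg/L.
Initial deficit D₀ = C_s − DO₀ = 9.00 − 7.672 = 1.328 mg/L.
t_c = (1/0.3450) ln[(0.509/0.164)(1 − 1.328×0.3450/(0.164×7.320))] = 2.899 × ln(1.920) = 1.890 d.
D_c = (0.164/0.509) × 7.320 × e^(−0.164×1.890) = 0.3222 × 7.320 × 0.7335 = 1.730 mg/L.
Minimum DO = 9.00 − 1.730 = 7.270 mg/L.

t_c ≈ 1.89 d; minimum DO ≈ 7.27 mg/L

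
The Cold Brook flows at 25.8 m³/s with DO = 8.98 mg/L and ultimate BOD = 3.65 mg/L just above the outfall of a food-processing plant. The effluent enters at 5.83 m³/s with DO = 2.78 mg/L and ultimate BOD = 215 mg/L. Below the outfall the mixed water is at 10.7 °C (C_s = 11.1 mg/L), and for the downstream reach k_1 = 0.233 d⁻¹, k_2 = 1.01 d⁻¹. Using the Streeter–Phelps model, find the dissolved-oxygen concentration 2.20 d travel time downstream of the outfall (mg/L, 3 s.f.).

Mixed DO = (25.8×8.98 + 5.83×2.78)/(25.8+5.83) = 247.9/31.63 = 7.837 mg/L.
Mixed L₀ = (25.8×3.65 + 5.83×215)/(31.63) = 1348/31.63 = 42.61 mg/L.
Initial deficit D₀ = C_s − DO₀ = 11.1 − 7.837 = 3.263 mg/L.
D(2.20) = [0.233×42.61/(1.01−0.233)](e^(−0.233×2.20) − e^(−1.01×2.20)) + 3.263 e^(−1.01×2.20)
= 12.78 × (0.5989 − 0.1084) + 3.263 × 0.1084 = 6.621 mg/L.
DO = 11.1 − 6.621 = 4.479 mg/L.

DO ≈ 4.48 mg/L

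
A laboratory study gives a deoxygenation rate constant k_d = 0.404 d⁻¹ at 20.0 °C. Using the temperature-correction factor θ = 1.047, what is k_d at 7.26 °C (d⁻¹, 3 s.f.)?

k_d ≈ 0.225 d⁻¹

k_d(T₂) = k_d(T₁) · θ^(T₂−T₁) = 0.404 × 1.047^(7.26−20.0)
= 0.404 × 1.047^-12.7 = 0.404 × 0.5570 = 0.2250 d⁻¹.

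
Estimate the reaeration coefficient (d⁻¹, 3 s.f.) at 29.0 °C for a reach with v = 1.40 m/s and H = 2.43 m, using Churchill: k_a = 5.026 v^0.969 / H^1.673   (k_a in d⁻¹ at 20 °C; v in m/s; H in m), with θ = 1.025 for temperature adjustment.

k_a(20) = 5.026 × 1.40^0.969 / 2.43^1.673 = 5.026 × 1.385 / 4.417 = 1.577 d⁻¹.
k_a(29.0) = 1.577 × 1.025^(29.0−20) = 1.577 × 1.249 = 1.969 d⁻¹.

k_a ≈ 1.97 d⁻¹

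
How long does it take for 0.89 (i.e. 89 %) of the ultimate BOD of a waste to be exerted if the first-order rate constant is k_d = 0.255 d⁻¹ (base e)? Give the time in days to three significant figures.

t ≈ 8.66 d

y/L₀ = 1 − e^(−k_d t) = 0.89 ⇒ e^(−k_d t) = 0.110
t = −ln(0.110) / 0.255 = 2.207 / 0.255 = 8.656 d.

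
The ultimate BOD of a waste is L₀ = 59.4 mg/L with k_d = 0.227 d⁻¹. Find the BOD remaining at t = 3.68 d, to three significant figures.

L ≈ 25.8 mg/L

L_t = L₀ e^(−k_d t) = 59.4 × e^(−0.227×3.68) = 59.4 × 0.4337 = 25.76 mg/L.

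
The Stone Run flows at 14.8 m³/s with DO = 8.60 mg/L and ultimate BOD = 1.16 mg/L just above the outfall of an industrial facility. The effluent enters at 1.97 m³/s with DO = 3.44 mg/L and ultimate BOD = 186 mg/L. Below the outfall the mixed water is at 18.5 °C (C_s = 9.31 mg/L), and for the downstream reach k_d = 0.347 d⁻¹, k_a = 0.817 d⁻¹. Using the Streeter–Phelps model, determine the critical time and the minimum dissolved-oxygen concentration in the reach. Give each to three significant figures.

Mixed DO = (14.8×8.60 + 1.97×3.44)/(14.8+1.97) = 134.1/16.77 = 7.994 mg/L.
Mixed L₀ = (14.8×1.16 + 1.97×186)/(16.77) = 383.6/16.77 = 22.87 mg/L.
Initial deficit D₀ = C_s − DO₀ = 9.31 − 7.994 = 1.316 mg/L.
t_c = (1/0.4700) ln[(0.817/0.347)(1 − 1.316×0.4700/(0.347×22.87))] = 2.128 × ln(2.171) = 1.649 d.
D_c = (0.347/0.817) × 22.87 × e^(−0.347×1.649) = 0.4247 × 22.87 × 0.5642 = 5.481 mg/L.
Minimum DO = 9.31 − 5.481 = 3.829 mg/L.

t_c ≈ 1.65 d; minimum DO ≈ 3.83 mg/L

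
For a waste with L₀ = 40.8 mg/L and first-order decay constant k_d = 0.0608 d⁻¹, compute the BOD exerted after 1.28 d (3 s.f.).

y_t = L₀(1 − e^(−k_d t)) = 40.8 × (1 − e^(−0.0608×1.28))
= 40.8 × (1 − 0.9251) = 40.8 × 0.07487 = 3.055 mg/L.

y ≈ 3.05 mg/L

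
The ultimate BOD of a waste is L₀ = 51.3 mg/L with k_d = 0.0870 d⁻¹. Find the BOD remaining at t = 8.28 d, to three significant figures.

L ≈ 25.0 mg/L

L_t = L₀ e^(−k_d t) = 51.3 × e^(−0.0870×8.28) = 51.3 × 0.4866 = 24.96 mg/L.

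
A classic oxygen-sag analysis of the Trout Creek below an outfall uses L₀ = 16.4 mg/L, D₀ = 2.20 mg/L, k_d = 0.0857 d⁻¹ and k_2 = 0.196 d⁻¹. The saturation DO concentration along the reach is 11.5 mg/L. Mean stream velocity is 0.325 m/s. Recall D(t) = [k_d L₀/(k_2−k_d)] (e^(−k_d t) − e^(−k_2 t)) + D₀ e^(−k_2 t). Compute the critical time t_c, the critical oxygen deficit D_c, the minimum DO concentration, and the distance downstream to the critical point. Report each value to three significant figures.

t_c ≈ 5.78 d; D_c ≈ 4.37 mg/L; min DO ≈ 7.13 mg/L; x_c ≈ 162 km

t_c = [1/(k_2−k_d)] ln[(k_2/k_d)(1 − D₀(k_2−k_d)/(k_d L₀))]
= [1/(0.196−0.0857)] ln[(0.196/0.0857)(1 − 2.20×0.1103/(0.0857×16.4))]
= (1/0.1103) ln[2.287 × 0.8273] = 9.066 × ln(1.892) = 9.066 × 0.6377 = 5.782 d.
D_c = (k_d/k_2) L₀ e^(−k_d t_c) = (0.0857/0.196) × 16.4 × e^(−0.0857×5.782) = 0.4372 × 16.4 × 0.6093 = 4.369 mg/L.
Minimum DO = C_s − D_c = 11.5 − 4.369 = 7.131 mg/L.
x_c = v t_c = 0.325 m/s × 5.782 d × 86400 s/d = 162400 m ≈ 162 km.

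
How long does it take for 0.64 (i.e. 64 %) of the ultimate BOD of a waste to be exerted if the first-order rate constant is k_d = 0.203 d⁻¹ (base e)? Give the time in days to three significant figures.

y/L₀ = 1 − e^(−k_d t) = 0.64 ⇒ e^(−k_d t) = 0.360
t = −ln(0.360) / 0.203 = 1.022 / 0.203 = 5.033 d.

t ≈ 5.03 d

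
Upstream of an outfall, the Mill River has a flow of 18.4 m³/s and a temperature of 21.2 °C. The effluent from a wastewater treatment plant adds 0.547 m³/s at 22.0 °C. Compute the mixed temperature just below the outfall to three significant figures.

Flow-weighted mixing: C = (Q_r C_r + Q_w C_w)/(Q_r + Q_w)
= (18.4×21.2 + 0.547×22.0)/(18.4 + 0.547) = 402.1/18.95 = 21.22 °C.

21.2 °C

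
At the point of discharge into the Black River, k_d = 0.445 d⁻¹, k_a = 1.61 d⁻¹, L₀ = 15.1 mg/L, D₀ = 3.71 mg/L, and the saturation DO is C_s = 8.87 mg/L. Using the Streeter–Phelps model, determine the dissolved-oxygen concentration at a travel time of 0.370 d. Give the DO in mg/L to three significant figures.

DO ≈ 5.11 mg/L

k_d L₀/(k_a−k_d) = 0.445×15.1/(1.61−0.445) = 6.720/1.165 = 5.768 mg/L.
e^(−k_d t) = e^(−0.445×0.3700) = 0.8482; e^(−k_a t) = e^(−1.61×0.3700) = 0.5512.
D = 5.768 × (0.8482 − 0.5512) + 3.71 × 0.5512 = 1.713 + 2.045 = 3.758 mg/L.
DO = C_s − D = 8.87 − 3.758 = 5.112 mg/L.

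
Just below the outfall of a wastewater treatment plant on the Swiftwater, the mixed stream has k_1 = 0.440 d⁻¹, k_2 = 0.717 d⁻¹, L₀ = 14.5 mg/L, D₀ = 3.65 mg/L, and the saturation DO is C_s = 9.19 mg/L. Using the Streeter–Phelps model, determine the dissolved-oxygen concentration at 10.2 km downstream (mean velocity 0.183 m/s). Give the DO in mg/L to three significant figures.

Travel time t = x/v = 10.2 km / (0.183 m/s) = 10200 m / 0.183 m/s = 55740 s = 0.6451 d.
k_1 L₀/(k_2−k_1) = 0.440×14.5/(0.717−0.440) = 6.380/0.2770 = 23.03 mg/L.
e^(−k_1 t) = e^(−0.440×0.6451) = 0.7529; e^(−k_2 t) = e^(−0.717×0.6451) = 0.6297.
D = 23.03 × (0.7529 − 0.6297) + 3.65 × 0.6297 = 2.838 + 2.298 = 5.136 mg/L.
DO = C_s − D = 9.19 − 5.136 = 4.054 mg/L.

DO ≈ 4.05 mg/L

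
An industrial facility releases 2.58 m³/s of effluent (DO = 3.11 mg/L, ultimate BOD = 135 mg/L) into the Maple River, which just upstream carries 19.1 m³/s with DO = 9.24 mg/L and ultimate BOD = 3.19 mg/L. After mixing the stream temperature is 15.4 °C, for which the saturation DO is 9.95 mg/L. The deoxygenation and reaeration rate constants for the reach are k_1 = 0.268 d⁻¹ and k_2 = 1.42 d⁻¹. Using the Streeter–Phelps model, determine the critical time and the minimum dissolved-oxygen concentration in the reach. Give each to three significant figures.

t_c ≈ 1.10 d; minimum DO ≈ 7.30 mg/L

Mixed DO = (19.1×9.24 + 2.58×3.11)/(19.1+2.58) = 184.5/21.68 = 8.511 mg/L.
Mixed L₀ = (19.1×3.19 + 2.58×135)/(21.68) = 409.2/21.68 = 18.88 mg/L.
Initial deficit D₀ = C_s − DO₀ = 9.95 − 8.511 = 1.439 mg/L.
t_c = (1/1.152) ln[(1.42/0.268)(1 − 1.439×1.152/(0.268×18.88))] = 0.8681 × ln(3.562) = 1.103 d.
D_c = (0.268/1.42) × 18.88 × e^(−0.268×1.103) = 0.1887 × 18.88 × 0.7442 = 2.651 mg/L.
Minimum DO = 9.95 − 2.651 = 7.299 mg/L.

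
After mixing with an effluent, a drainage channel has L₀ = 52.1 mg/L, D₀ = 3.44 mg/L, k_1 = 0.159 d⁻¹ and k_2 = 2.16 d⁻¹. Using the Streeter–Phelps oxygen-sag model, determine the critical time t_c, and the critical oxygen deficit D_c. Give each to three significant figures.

t_c ≈ 0.416 d; D_c ≈ 3.59 mg/L

With k_2/k_1 = 13.58 and 1 − D₀(k_2−k_1)/(k_1 L₀) = 0.1691,
t_c = ln(13.58 × 0.1691) / (2.16 − 0.159) = ln(2.297) / 2.001 = 0.8314/2.001 = 0.4155 d.
D_c = (k_1/k_2) L₀ e^(−k_1 t_c) = (0.159/2.16) × 52.1 × e^(−0.159×0.4155) = 0.07361 × 52.1 × 0.9361 = 3.590 mg/L.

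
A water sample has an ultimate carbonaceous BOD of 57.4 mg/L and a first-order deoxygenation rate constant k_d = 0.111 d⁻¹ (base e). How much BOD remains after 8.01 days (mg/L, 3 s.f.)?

L ≈ 23.6 mg/L

L_t = L₀ e^(−k_d t) = 57.4 × e^(−0.111×8.01) = 57.4 × 0.4110 = 23.59 mg/L.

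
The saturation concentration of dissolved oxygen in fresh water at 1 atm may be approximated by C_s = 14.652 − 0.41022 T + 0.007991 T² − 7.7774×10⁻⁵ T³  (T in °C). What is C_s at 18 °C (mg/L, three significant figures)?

C_s = 14.652 − 0.41022×18 + 0.007991×18² − 7.7774×10⁻⁵×18³ = 9.404 mg/L.

C_s ≈ 9.40 mg/L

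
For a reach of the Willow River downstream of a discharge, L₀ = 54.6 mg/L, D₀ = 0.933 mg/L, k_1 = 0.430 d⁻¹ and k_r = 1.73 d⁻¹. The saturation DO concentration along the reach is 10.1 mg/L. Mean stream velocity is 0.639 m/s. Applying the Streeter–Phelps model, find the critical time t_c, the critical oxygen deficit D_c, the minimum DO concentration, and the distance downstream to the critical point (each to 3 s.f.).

t_c ≈ 1.03 d; D_c ≈ 8.71 mg/L; min DO ≈ 1.39 mg/L; x_c ≈ 56.9 km

At the critical point dD/dt = 0, so k_1 L₀ e^(−k_1 t) = k_r D. Substituting D(t) from the Streeter–Phelps equation and solving for t gives
t_c = ln[(k_r/k_1)(1 − D₀(k_r−k_1)/(k_1 L₀))] / (k_r−k_1).
Here k_r−k_1 = 1.300 d⁻¹ and 1 − D₀(k_r−k_1)/(k_1 L₀) = 1 − 0.933×1.300/(0.430×54.6) = 0.9483, so
t_c = ln(4.023 × 0.9483) / 1.300 = 1.339 / 1.300 = 1.030 d.
D_c = (k_1/k_r) L₀ e^(−k_1 t_c) = (0.430/1.73) × 54.6 × e^(−0.430×1.030) = 0.2486 × 54.6 × 0.6422 = 8.715 mg/L.
Minimum DO = C_s − D_c = 10.1 − 8.715 = 1.385 mg/L.
x_c = v t_c = 0.639 m/s × 1.030 d × 86400 s/d = 56870 m ≈ 56.9 km.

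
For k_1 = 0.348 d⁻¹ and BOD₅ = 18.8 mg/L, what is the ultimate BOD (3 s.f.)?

L₀ ≈ 22.8 mg/L

BOD₅ = L₀(1 − e^(−5k_1)) ⇒ L₀ = BOD₅ / (1 − e^(−5×0.348))
= 18.8 / (1 − 0.1755) = 18.8 / 0.8245 = 22.80 mg/L.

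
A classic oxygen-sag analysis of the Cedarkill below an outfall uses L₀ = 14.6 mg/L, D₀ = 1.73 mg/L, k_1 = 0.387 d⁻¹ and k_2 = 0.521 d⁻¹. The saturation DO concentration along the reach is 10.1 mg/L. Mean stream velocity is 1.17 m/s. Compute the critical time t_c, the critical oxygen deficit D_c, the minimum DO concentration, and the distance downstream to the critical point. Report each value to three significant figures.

At the critical point dD/dt = 0, so k_1 L₀ e^(−k_1 t) = k_2 D. Substituting D(t) from the Streeter–Phelps equation and solving for t gives
t_c = ln[(k_2/k_1)(1 − D₀(k_2−k_1)/(k_1 L₀))] / (k_2−k_1).
Here k_2−k_1 = 0.1340 d⁻¹ and 1 − D₀(k_2−k_1)/(k_1 L₀) = 1 − 1.73×0.1340/(0.387×14.6) = 0.9590, so
t_c = ln(1.346 × 0.9590) / 0.1340 = 0.2554 / 0.1340 = 1.906 d.
L(t_c) = L₀ e^(−k_1 t_c) = 14.6 × 0.4782 = 6.982 mg/L, and at the critical point k_2 D_c = k_1 L, so D_c = (0.387/0.521) × 6.982 = 5.186 mg/L.
Minimum DO = C_s − D_c = 10.1 − 5.186 = 4.914 mg/L.
x_c = v t_c = 1.17 m/s × 1.906 d × 86400 s/d = 192700 m ≈ 193 km.

t_c ≈ 1.91 d; D_c ≈ 5.19 mg/L; min DO ≈ 4.91 mg/L; x_c ≈ 193 km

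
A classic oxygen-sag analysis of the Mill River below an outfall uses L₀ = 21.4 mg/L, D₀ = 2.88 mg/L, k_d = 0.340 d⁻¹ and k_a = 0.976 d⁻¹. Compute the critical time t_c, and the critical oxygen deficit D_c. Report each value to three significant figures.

At the critical point dD/dt = 0, so k_d L₀ e^(−k_d t) = k_a D. Substituting D(t) from the Streeter–Phelps equation and solving for t gives
t_c = ln[(k_a/k_d)(1 − D₀(k_a−k_d)/(k_d L₀))] / (k_a−k_d).
Here k_a−k_d = 0.6360 d⁻¹ and 1 − D₀(k_a−k_d)/(k_d L₀) = 1 − 2.88×0.6360/(0.340×21.4) = 0.7483, so
t_c = ln(2.871 × 0.7483) / 0.6360 = 0.7645 / 0.6360 = 1.202 d.
D_c = (k_d/k_a) L₀ e^(−k_d t_c) = (0.340/0.976) × 21.4 × e^(−0.340×1.202) = 0.3484 × 21.4 × 0.6645 = 4.954 mg/L.

t_c ≈ 1.20 d; D_c ≈ 4.95 mg/L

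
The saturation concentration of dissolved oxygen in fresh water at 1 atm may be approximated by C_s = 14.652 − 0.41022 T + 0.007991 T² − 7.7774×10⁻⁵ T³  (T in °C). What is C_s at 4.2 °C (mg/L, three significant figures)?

C_s = 14.652 − 0.41022×4.2 + 0.007991×4.2² − 7.7774×10⁻⁵×4.2³ = 13.06 mg/L.

C_s ≈ 13.1 mg/L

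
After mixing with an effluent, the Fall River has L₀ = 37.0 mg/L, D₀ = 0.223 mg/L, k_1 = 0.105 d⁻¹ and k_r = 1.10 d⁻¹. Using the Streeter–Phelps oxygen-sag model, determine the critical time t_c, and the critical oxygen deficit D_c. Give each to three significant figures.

t_c = [1/(k_r−k_1)] ln[(k_r/k_1)(1 − D₀(k_r−k_1)/(k_1 L₀))]
= [1/(1.10−0.105)] ln[(1.10/0.105)(1 − 0.223×0.9950/(0.105×37.0))]
= (1/0.9950) ln[10.48 × 0.9429] = 1.005 × ln(9.878) = 1.005 × 2.290 = 2.302 d.
L(t_c) = L₀ e^(−k_1 t_c) = 37.0 × 0.7853 = 29.06 mg/L, and at the critical point k_r D_c = k_1 L, so D_c = (0.105/1.10) × 29.06 = 2.774 mg/L.

t_c ≈ 2.30 d; D_c ≈ 2.77 mg/L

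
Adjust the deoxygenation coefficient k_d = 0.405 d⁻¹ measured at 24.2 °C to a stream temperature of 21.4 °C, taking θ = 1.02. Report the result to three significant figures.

k_d ≈ 0.383 d⁻¹

k_d(T₂) = k_d(T₁) · θ^(T₂−T₁) = 0.405 × 1.02^(21.4−24.2)
= 0.405 × 1.02^-2.80 = 0.405 × 0.9461 = 0.3832 d⁻¹.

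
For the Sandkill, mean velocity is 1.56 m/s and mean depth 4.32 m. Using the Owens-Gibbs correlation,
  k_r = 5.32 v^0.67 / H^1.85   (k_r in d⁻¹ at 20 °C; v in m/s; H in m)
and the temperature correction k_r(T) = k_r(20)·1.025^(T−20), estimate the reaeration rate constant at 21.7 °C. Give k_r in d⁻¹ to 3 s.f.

k_r ≈ 0.499 d⁻¹

k_r(20) = 5.32 × 1.56^0.67 / 4.32^1.85 = 5.32 × 1.347 / 14.98 = 0.4783 d⁻¹.
k_r(21.7) = 0.4783 × 1.025^(21.7−20) = 0.4783 × 1.043 = 0.4988 d⁻¹.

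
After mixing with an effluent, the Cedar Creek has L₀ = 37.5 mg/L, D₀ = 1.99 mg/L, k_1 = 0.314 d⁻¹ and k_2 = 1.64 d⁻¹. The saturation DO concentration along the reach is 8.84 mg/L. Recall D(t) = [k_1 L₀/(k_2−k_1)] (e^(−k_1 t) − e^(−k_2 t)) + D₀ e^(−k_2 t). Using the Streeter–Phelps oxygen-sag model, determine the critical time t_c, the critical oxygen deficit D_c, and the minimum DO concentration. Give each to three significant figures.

t_c ≈ 1.06 d; D_c ≈ 5.15 mg/L; min DO ≈ 3.69 mg/L

With k_2/k_1 = 5.223 and 1 − D₀(k_2−k_1)/(k_1 L₀) = 0.7759,
t_c = ln(5.223 × 0.7759) / (1.64 − 0.314) = ln(4.052) / 1.326 = 1.399/1.326 = 1.055 d.
D_c = (k_1/k_2) L₀ e^(−k_1 t_c) = (0.314/1.64) × 37.5 × e^(−0.314×1.055) = 0.1915 × 37.5 × 0.7179 = 5.155 mg/L.
Minimum DO = C_s − D_c = 8.84 − 5.155 = 3.685 mg/L.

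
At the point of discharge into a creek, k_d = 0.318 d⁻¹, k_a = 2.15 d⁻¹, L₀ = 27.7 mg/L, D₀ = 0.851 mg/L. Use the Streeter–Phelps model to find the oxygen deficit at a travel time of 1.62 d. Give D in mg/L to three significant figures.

k_d L₀/(k_a−k_d) = 0.318×27.7/(2.15−0.318) = 8.809/1.832 = 4.808 mg/L.
e^(−k_d t) = e^(−0.318×1.620) = 0.5974; e^(−k_a t) = e^(−2.15×1.620) = 0.03072.
D = 4.808 × (0.5974 − 0.03072) + 0.851 × 0.03072 = 2.725 + 0.02614 = 2.751 mg/L.

D ≈ 2.75 mg/L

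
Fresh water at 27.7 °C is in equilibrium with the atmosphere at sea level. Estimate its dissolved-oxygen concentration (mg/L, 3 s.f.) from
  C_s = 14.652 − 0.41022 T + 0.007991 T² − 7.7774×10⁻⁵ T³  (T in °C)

C_s = 14.652 − 0.41022×27.7 + 0.007991×27.7² − 7.7774×10⁻⁵×27.7³ = 7.767 mg/L.

C_s ≈ 7.77 mg/L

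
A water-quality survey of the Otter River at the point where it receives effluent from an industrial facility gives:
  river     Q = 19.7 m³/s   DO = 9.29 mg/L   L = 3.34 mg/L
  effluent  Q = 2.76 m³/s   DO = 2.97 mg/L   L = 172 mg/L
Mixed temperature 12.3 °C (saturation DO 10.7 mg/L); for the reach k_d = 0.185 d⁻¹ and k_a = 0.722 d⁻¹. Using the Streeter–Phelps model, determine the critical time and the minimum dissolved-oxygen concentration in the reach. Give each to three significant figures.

t_c ≈ 1.97 d; minimum DO ≈ 6.41 mg/L

Mixed DO = (19.7×9.29 + 2.76×2.97)/(19.7+2.76) = 191.2/22.46 = 8.513 mg/L.
Mixed L₀ = (19.7×3.34 + 2.76×172)/(22.46) = 540.5/22.46 = 24.07 mg/L.
Initial deficit D₀ = C_s − DO₀ = 10.7 − 8.513 = 2.187 mg/L.
t_c = (1/0.5370) ln[(0.722/0.185)(1 − 2.187×0.5370/(0.185×24.07))] = 1.862 × ln(2.873) = 1.966 d.
D_c = (0.185/0.722) × 24.07 × e^(−0.185×1.966) = 0.2562 × 24.07 × 0.6952 = 4.287 mg/L.
Minimum DO = 10.7 − 4.287 = 6.413 mg/L.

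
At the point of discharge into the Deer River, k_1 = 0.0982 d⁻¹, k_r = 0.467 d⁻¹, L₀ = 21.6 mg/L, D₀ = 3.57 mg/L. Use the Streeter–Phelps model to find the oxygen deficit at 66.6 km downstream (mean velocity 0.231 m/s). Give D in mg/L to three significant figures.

Travel time t = x/v = 66.6 km / (0.231 m/s) = 66600 m / 0.231 m/s = 288300 s = 3.337 d.
k_1 L₀/(k_r−k_1) = 0.0982×21.6/(0.467−0.0982) = 2.121/0.3688 = 5.751 mg/L.
e^(−k_1 t) = e^(−0.0982×3.337) = 0.7206; e^(−k_r t) = e^(−0.467×3.337) = 0.2105.
D = 5.751 × (0.7206 − 0.2105) + 3.57 × 0.2105 = 2.934 + 0.7514 = 3.685 mg/L.

D ≈ 3.69 mg/L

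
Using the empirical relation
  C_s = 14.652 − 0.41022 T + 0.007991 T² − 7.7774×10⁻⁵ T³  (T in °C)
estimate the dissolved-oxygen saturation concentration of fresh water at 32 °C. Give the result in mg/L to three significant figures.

C_s ≈ 7.16 mg/L

C_s = 14.652 − 0.41022×32 + 0.007991×32² − 7.7774×10⁻⁵×32³ = 7.159 mg/L.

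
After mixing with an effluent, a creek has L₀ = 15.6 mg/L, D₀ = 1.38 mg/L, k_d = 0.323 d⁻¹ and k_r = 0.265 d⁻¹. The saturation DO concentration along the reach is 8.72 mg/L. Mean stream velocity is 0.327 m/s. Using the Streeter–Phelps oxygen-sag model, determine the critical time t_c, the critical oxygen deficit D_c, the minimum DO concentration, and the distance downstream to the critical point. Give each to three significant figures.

t_c ≈ 3.14 d; D_c ≈ 6.89 mg/L; min DO ≈ 1.83 mg/L; x_c ≈ 88.7 km

t_c = [1/(k_r−k_d)] ln[(k_r/k_d)(1 − D₀(k_r−k_d)/(k_d L₀))]
= [1/(0.265−0.323)] ln[(0.265/0.323)(1 − 1.38×-0.05800/(0.323×15.6))]
= (1/-0.05800) ln[0.8204 × 1.016] = -17.24 × ln(0.8335) = -17.24 × -0.1822 = 3.141 d.
L(t_c) = L₀ e^(−k_d t_c) = 15.6 × 0.3626 = 5.657 mg/L, and at the critical point k_r D_c = k_d L, so D_c = (0.323/0.265) × 5.657 = 6.895 mg/L.
Minimum DO = C_s − D_c = 8.72 − 6.895 = 1.825 mg/L.
x_c = v t_c = 0.327 m/s × 3.141 d × 86400 s/d = 88730 m ≈ 88.7 km.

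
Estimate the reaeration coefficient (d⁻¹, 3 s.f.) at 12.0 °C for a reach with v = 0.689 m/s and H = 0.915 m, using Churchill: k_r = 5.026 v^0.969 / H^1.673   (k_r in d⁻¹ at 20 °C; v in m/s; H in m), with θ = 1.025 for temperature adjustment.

k_r(20) = 5.026 × 0.689^0.969 / 0.915^1.673 = 5.026 × 0.6970 / 0.8619 = 4.064 d⁻¹.
k_r(12.0) = 4.064 × 1.025^(12.0−20) = 4.064 × 0.8207 = 3.336 d⁻¹.

k_r ≈ 3.34 d⁻¹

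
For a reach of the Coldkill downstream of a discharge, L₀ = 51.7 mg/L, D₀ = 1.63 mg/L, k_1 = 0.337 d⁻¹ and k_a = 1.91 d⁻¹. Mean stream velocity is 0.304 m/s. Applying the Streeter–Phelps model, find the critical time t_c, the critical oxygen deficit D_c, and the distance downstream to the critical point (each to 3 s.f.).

At the critical point dD/dt = 0, so k_1 L₀ e^(−k_1 t) = k_a D. Substituting D(t) from the Streeter–Phelps equation and solving for t gives
t_c = ln[(k_a/k_1)(1 − D₀(k_a−k_1)/(k_1 L₀))] / (k_a−k_1).
Here k_a−k_1 = 1.573 d⁻¹ and 1 − D₀(k_a−k_1)/(k_1 L₀) = 1 − 1.63×1.573/(0.337×51.7) = 0.8528, so
t_c = ln(5.668 × 0.8528) / 1.573 = 1.576 / 1.573 = 1.002 d.
L(t_c) = L₀ e^(−k_1 t_c) = 51.7 × 0.7135 = 36.89 mg/L, and at the critical point k_a D_c = k_1 L, so D_c = (0.337/1.91) × 36.89 = 6.509 mg/L.
x_c = v t_c = 0.304 m/s × 1.002 d × 86400 s/d = 26310 m ≈ 26.3 km.

t_c ≈ 1.00 d; D_c ≈ 6.51 mg/L; x_c ≈ 26.3 km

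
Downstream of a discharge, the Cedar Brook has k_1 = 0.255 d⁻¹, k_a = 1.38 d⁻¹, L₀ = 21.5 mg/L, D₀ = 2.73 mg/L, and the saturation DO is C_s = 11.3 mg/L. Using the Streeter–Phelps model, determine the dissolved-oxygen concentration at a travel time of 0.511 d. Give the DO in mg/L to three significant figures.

k_1 L₀/(k_a−k_1) = 0.255×21.5/(1.38−0.255) = 5.482/1.125 = 4.873 mg/L.
e^(−k_1 t) = e^(−0.255×0.5110) = 0.8778; e^(−k_a t) = e^(−1.38×0.5110) = 0.4940.
D = 4.873 × (0.8778 − 0.4940) + 2.73 × 0.4940 = 1.870 + 1.349 = 3.219 mg/L.
DO = C_s − D = 11.3 − 3.219 = 8.081 mg/L.

DO ≈ 8.08 mg/L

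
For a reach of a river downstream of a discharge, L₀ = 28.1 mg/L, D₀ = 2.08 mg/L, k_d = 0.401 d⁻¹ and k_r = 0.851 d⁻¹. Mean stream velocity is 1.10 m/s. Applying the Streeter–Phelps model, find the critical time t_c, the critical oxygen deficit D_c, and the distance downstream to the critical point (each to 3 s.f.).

t_c ≈ 1.48 d; D_c ≈ 7.32 mg/L; x_c ≈ 141 km

t_c = [1/(k_r−k_d)] ln[(k_r/k_d)(1 − D₀(k_r−k_d)/(k_d L₀))]
= [1/(0.851−0.401)] ln[(0.851/0.401)(1 − 2.08×0.4500/(0.401×28.1))]
= (1/0.4500) ln[2.122 × 0.9169] = 2.222 × ln(1.946) = 2.222 × 0.6657 = 1.479 d.
L(t_c) = L₀ e^(−k_d t_c) = 28.1 × 0.5525 = 15.53 mg/L, and at the critical point k_r D_c = k_d L, so D_c = (0.401/0.851) × 15.53 = 7.316 mg/L.
x_c = v t_c = 1.10 m/s × 1.479 d × 86400 s/d = 140600 m ≈ 141 km.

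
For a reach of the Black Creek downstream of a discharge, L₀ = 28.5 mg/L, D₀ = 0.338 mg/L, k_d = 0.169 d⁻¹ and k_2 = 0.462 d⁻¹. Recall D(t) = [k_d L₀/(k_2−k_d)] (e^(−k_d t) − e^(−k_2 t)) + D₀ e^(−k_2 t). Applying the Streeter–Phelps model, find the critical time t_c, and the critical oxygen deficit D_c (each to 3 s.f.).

t_c ≈ 3.36 d; D_c ≈ 5.91 mg/L

t_c = [1/(k_2−k_d)] ln[(k_2/k_d)(1 − D₀(k_2−k_d)/(k_d L₀))]
= [1/(0.462−0.169)] ln[(0.462/0.169)(1 − 0.338×0.2930/(0.169×28.5))]
= (1/0.2930) ln[2.734 × 0.9794] = 3.413 × ln(2.678) = 3.413 × 0.9849 = 3.361 d.
L(t_c) = L₀ e^(−k_d t_c) = 28.5 × 0.5666 = 16.15 mg/L, and at the critical point k_2 D_c = k_d L, so D_c = (0.169/0.462) × 16.15 = 5.907 mg/L.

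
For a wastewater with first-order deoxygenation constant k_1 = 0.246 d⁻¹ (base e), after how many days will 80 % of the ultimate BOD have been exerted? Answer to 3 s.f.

y/L₀ = 1 − e^(−k_1 t) = 0.80 ⇒ e^(−k_1 t) = 0.200
t = −ln(0.200) / 0.246 = 1.609 / 0.246 = 6.542 d.

t ≈ 6.54 d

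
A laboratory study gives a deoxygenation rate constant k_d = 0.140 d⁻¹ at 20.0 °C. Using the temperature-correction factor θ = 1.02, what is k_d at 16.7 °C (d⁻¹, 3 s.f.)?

k_d ≈ 0.131 d⁻¹

k_d(T₂) = k_d(T₁) · θ^(T₂−T₁) = 0.140 × 1.02^(16.7−20.0)
= 0.140 × 1.02^-3.30 = 0.140 × 0.9367 = 0.1311 d⁻¹.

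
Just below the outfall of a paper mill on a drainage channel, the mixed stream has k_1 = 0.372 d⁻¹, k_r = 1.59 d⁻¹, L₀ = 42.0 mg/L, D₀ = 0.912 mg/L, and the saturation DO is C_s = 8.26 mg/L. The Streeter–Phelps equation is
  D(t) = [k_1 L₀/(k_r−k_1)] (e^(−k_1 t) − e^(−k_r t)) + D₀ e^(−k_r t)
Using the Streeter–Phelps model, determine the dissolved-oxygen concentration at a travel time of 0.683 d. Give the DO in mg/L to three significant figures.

k_1 L₀/(k_r−k_1) = 0.372×42.0/(1.59−0.372) = 15.62/1.218 = 12.83 mg/L.
e^(−k_1 t) = e^(−0.372×0.6830) = 0.7756; e^(−k_r t) = e^(−1.59×0.6830) = 0.3376.
D = 12.83 × (0.7756 − 0.3376) + 0.912 × 0.3376 = 5.619 + 0.3079 = 5.927 mg/L.
DO = C_s − D = 8.26 − 5.927 = 2.333 mg/L.

DO ≈ 2.33 mg/L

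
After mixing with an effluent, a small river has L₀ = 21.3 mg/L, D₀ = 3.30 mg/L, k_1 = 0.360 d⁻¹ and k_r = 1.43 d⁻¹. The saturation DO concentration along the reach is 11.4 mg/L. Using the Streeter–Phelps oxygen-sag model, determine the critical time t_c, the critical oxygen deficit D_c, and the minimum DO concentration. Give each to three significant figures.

With k_r/k_1 = 3.972 and 1 − D₀(k_r−k_1)/(k_1 L₀) = 0.5395,
t_c = ln(3.972 × 0.5395) / (1.43 − 0.360) = ln(2.143) / 1.070 = 0.7622/1.070 = 0.7124 d.
D_c = (k_1/k_r) L₀ e^(−k_1 t_c) = (0.360/1.43) × 21.3 × e^(−0.360×0.7124) = 0.2517 × 21.3 × 0.7738 = 4.149 mg/L.
Minimum DO = C_s − D_c = 11.4 − 4.149 = 7.251 mg/L.

t_c ≈ 0.712 d; D_c ≈ 4.15 mg/L; min DO ≈ 7.25 mg/L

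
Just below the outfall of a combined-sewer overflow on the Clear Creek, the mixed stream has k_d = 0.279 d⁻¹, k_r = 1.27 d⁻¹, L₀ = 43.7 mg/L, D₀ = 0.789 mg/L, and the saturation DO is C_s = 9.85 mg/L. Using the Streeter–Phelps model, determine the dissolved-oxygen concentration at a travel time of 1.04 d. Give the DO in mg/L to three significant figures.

DO ≈ 3.72 mg/L

k_d L₀/(k_r−k_d) = 0.279×43.7/(1.27−0.279) = 12.19/0.9910 = 12.30 mg/L.
e^(−k_d t) = e^(−0.279×1.040) = 0.7481; e^(−k_r t) = e^(−1.27×1.040) = 0.2669.
D = 12.30 × (0.7481 − 0.2669) + 0.789 × 0.2669 = 5.920 + 0.2106 = 6.131 mg/L.
DO = C_s − D = 9.85 − 6.131 = 3.719 mg/L.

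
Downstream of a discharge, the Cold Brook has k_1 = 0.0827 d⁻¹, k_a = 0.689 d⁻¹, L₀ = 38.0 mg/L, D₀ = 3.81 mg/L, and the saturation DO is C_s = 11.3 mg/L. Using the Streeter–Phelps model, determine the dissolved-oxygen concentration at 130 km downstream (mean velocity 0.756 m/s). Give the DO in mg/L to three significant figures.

DO ≈ 7.25 mg/L

Travel time t = x/v = 130 km / (0.756 m/s) = 130000 m / 0.756 m/s = 172000 s = 1.990 d.
k_1 L₀/(k_a−k_1) = 0.0827×38.0/(0.689−0.0827) = 3.143/0.6063 = 5.183 mg/L.
e^(−k_1 t) = e^(−0.0827×1.990) = 0.8482; e^(−k_a t) = e^(−0.689×1.990) = 0.2538.
D = 5.183 × (0.8482 − 0.2538) + 3.81 × 0.2538 = 3.081 + 0.9669 = 4.048 mg/L.
DO = C_s − D = 11.3 − 4.048 = 7.252 mg/L.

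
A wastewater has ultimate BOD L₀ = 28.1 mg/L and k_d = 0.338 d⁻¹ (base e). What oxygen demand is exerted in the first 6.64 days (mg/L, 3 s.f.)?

y_t = L₀(1 − e^(−k_d t)) = 28.1 × (1 − e^(−0.338×6.64))
= 28.1 × (1 − 0.1060) = 28.1 × 0.8940 = 25.12 mg/L.

y ≈ 25.1 mg/L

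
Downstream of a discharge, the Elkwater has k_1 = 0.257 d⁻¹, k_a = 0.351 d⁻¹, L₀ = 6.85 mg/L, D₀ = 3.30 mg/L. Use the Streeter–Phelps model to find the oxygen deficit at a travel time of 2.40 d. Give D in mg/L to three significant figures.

k_1 L₀/(k_a−k_1) = 0.257×6.85/(0.351−0.257) = 1.760/0.09400 = 18.73 mg/L.
e^(−k_1 t) = e^(−0.257×2.400) = 0.5397; e^(−k_a t) = e^(−0.351×2.400) = 0.4307.
D = 18.73 × (0.5397 − 0.4307) + 3.30 × 0.4307 = 2.041 + 1.421 = 3.462 mg/L.

D ≈ 3.46 mg/L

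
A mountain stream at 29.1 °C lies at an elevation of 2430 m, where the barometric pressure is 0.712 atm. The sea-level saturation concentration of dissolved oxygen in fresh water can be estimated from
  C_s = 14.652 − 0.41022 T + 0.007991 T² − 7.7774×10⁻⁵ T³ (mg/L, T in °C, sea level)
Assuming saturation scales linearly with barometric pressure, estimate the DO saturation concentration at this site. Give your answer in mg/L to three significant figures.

At sea level: C_s = 14.652 − 0.41022×29.1 + 0.007991×29.1² − 7.7774×10⁻⁵×29.1³ = 7.565 mg/L.
Pressure correction: C_s' = 7.565 × 0.712 = 5.386 mg/L.

C_s ≈ 5.39 mg/L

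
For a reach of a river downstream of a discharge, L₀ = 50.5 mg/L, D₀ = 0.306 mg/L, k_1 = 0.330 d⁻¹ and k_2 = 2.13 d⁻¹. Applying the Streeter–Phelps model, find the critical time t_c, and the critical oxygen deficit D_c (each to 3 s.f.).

t_c = [1/(k_2−k_1)] ln[(k_2/k_1)(1 − D₀(k_2−k_1)/(k_1 L₀))]
= [1/(2.13−0.330)] ln[(2.13/0.330)(1 − 0.306×1.800/(0.330×50.5))]
= (1/1.800) ln[6.455 × 0.9669] = 0.5556 × ln(6.241) = 0.5556 × 1.831 = 1.017 d.
D_c = (k_1/k_2) L₀ e^(−k_1 t_c) = (0.330/2.13) × 50.5 × e^(−0.330×1.017) = 0.1549 × 50.5 × 0.7148 = 5.593 mg/L.

t_c ≈ 1.02 d; D_c ≈ 5.59 mg/L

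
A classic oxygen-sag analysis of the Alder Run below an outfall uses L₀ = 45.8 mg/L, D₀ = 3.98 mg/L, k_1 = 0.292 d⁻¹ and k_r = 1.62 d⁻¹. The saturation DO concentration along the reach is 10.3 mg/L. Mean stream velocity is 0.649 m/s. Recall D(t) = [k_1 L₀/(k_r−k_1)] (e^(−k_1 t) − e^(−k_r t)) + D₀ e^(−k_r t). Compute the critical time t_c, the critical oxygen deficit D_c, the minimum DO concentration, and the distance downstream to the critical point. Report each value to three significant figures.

t_c ≈ 0.912 d; D_c ≈ 6.33 mg/L; min DO ≈ 3.97 mg/L; x_c ≈ 51.1 km

At the critical point dD/dt = 0, so k_1 L₀ e^(−k_1 t) = k_r D. Substituting D(t) from the Streeter–Phelps equation and solving for t gives
t_c = ln[(k_r/k_1)(1 − D₀(k_r−k_1)/(k_1 L₀))] / (k_r−k_1).
Here k_r−k_1 = 1.328 d⁻¹ and 1 − D₀(k_r−k_1)/(k_1 L₀) = 1 − 3.98×1.328/(0.292×45.8) = 0.6048, so
t_c = ln(5.548 × 0.6048) / 1.328 = 1.211 / 1.328 = 0.9116 d.
L(t_c) = L₀ e^(−k_1 t_c) = 45.8 × 0.7663 = 35.10 mg/L, and at the critical point k_r D_c = k_1 L, so D_c = (0.292/1.62) × 35.10 = 6.326 mg/L.
Minimum DO = C_s − D_c = 10.3 − 6.326 = 3.974 mg/L.
x_c = v t_c = 0.649 m/s × 0.9116 d × 86400 s/d = 51110 m ≈ 51.1 km.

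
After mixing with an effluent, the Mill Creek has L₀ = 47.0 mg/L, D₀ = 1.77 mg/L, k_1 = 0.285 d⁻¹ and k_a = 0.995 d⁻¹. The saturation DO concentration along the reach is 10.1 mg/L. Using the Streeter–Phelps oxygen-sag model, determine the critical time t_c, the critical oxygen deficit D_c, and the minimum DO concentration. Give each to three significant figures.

With k_a/k_1 = 3.491 and 1 − D₀(k_a−k_1)/(k_1 L₀) = 0.9062,
t_c = ln(3.491 × 0.9062) / (0.995 − 0.285) = ln(3.164) / 0.7100 = 1.152/0.7100 = 1.622 d.
L(t_c) = L₀ e^(−k_1 t_c) = 47.0 × 0.6298 = 29.60 mg/L, and at the critical point k_a D_c = k_1 L, so D_c = (0.285/0.995) × 29.60 = 8.479 mg/L.
Minimum DO = C_s − D_c = 10.1 − 8.479 = 1.621 mg/L.

t_c ≈ 1.62 d; D_c ≈ 8.48 mg/L; min DO ≈ 1.62 mg/L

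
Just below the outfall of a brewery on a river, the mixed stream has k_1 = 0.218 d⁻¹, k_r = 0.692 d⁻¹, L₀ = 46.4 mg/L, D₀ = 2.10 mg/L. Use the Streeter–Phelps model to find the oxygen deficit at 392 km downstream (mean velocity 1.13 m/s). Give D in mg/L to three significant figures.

Travel time t = x/v = 392 km / (1.13 m/s) = 392000 m / 1.13 m/s = 346900 s = 4.015 d.
k_1 L₀/(k_r−k_1) = 0.218×46.4/(0.692−0.218) = 10.12/0.4740 = 21.34 mg/L.
e^(−k_1 t) = e^(−0.218×4.015) = 0.4167; e^(−k_r t) = e^(−0.692×4.015) = 0.06214.
D = 21.34 × (0.4167 − 0.06214) + 2.10 × 0.06214 = 7.567 + 0.1305 = 7.698 mg/L.

D ≈ 7.70 mg/L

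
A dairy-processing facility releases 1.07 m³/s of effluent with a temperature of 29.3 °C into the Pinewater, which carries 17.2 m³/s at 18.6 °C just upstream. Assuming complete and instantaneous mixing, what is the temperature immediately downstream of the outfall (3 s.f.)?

Flow-weighted mixing: C = (Q_r C_r + Q_w C_w)/(Q_r + Q_w)
= (17.2×18.6 + 1.07×29.3)/(17.2 + 1.07) = 351.3/18.27 = 19.23 °C.

19.2 °C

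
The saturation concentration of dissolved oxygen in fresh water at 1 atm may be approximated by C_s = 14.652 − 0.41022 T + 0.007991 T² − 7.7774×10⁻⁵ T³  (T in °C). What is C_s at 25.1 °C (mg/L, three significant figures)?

C_s = 14.652 − 0.41022×25.1 + 0.007991×25.1² − 7.7774×10⁻⁵×25.1³ = 8.160 mg/L.

C_s ≈ 8.16 mg/L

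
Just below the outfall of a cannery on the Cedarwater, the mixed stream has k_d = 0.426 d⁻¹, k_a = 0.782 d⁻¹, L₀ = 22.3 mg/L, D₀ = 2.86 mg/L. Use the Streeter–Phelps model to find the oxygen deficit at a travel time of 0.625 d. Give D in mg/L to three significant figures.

k_d L₀/(k_a−k_d) = 0.426×22.3/(0.782−0.426) = 9.500/0.3560 = 26.68 mg/L.
e^(−k_d t) = e^(−0.426×0.6250) = 0.7662; e^(−k_a t) = e^(−0.782×0.6250) = 0.6134.
D = 26.68 × (0.7662 − 0.6134) + 2.86 × 0.6134 = 4.079 + 1.754 = 5.833 mg/L.

D ≈ 5.83 mg/L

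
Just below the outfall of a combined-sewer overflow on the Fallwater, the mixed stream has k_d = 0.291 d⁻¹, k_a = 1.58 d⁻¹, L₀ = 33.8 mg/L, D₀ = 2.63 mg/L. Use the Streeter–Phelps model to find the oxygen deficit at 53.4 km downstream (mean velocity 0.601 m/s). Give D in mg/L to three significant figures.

D ≈ 4.67 mg/L

Travel time t = x/v = 53.4 km / (0.601 m/s) = 53400 m / 0.601 m/s = 88850 s = 1.028 d.
k_d L₀/(k_a−k_d) = 0.291×33.8/(1.58−0.291) = 9.836/1.289 = 7.631 mg/L.
e^(−k_d t) = e^(−0.291×1.028) = 0.7414; e^(−k_a t) = e^(−1.58×1.028) = 0.1969.
D = 7.631 × (0.7414 − 0.1969) + 2.63 × 0.1969 = 4.154 + 0.5180 = 4.672 mg/L.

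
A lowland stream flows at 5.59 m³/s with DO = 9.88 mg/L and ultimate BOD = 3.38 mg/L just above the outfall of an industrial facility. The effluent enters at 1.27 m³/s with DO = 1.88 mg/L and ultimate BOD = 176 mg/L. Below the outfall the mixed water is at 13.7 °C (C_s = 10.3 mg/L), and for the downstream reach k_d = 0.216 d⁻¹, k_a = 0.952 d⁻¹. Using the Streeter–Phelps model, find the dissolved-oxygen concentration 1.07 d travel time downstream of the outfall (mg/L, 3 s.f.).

DO ≈ 5.13 mg/L

Mixed DO = (5.59×9.88 + 1.27×1.88)/(5.59+1.27) = 57.62/6.860 = 8.399 mg/L.
Mixed L₀ = (5.59×3.38 + 1.27×176)/(6.860) = 242.4/6.860 = 35.34 mg/L.
Initial deficit D₀ = C_s − DO₀ = 10.3 − 8.399 = 1.901 mg/L.
D(1.07) = [0.216×35.34/(0.952−0.216)](e^(−0.216×1.07) − e^(−0.952×1.07)) + 1.901 e^(−0.952×1.07)
= 10.37 × (0.7936 − 0.3611) + 1.901 × 0.3611 = 5.172 mg/L.
DO = 10.3 − 5.172 = 5.128 mg/L.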